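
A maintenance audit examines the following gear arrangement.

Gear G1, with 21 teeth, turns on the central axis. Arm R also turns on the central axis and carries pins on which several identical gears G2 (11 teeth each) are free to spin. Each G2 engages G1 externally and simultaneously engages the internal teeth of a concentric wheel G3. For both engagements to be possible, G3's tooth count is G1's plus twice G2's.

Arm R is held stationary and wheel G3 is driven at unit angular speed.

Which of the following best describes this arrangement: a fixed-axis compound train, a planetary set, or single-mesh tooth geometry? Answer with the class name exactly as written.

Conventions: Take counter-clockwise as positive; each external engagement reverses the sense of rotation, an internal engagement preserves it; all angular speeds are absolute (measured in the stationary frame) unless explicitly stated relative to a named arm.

planetary set

planetary set (21T centre, 11T on arm, 43T internal) — Willis relation
classification: planetary set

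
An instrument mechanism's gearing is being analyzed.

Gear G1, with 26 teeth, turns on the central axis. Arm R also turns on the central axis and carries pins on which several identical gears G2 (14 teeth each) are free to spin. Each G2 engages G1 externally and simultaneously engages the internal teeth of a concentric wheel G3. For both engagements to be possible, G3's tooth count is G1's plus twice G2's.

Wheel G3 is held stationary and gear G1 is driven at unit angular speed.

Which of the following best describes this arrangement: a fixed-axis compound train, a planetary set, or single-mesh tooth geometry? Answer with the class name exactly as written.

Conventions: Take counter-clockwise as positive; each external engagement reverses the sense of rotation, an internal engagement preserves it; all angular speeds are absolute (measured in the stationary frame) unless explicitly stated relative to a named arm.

topology: planetary set — G1 26T / G2 14T / G3 54T, arm = carrier (Willis)
classification: planetary set

planetary set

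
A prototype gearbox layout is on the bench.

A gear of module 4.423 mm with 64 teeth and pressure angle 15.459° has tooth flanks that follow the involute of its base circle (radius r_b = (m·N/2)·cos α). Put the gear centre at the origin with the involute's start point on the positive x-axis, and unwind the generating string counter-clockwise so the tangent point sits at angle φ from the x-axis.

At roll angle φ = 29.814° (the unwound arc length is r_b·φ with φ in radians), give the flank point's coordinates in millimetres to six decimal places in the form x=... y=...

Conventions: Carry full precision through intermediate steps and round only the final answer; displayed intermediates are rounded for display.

class = single-mesh tooth geometry [base-circle involute, m = 4.423, 64T]
pitch radius r_p = m·N/2 = 4.423·64/2 = 141.536000
base radius r_b = r_p·cos α = 141.536000·cos 15.459° = 136.415431
roll angle φ = 29.814° = 0.52035246 rad
x = r_b·(cos φ + φ·sin φ) = 153.652332
y = r_b·(sin φ − φ·cos φ) = 6.234907

x=153.652332 y=6.234907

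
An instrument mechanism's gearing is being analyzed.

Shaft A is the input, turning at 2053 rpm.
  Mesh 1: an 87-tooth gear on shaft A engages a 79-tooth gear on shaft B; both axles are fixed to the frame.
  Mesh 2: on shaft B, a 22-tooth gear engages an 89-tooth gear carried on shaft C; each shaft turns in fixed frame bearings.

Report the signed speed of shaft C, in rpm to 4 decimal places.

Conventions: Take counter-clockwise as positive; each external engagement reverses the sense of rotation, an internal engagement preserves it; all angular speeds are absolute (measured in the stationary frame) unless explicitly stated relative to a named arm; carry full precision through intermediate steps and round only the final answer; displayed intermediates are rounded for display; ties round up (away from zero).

+558.8738 rpm

2-mesh fixed-axis compound train (all bearings frame-fixed)
mesh 1 [87T→79T]: ω = 2053.0000×87/79 = 2260.8987 rpm, sense flips to −
mesh 2 [22T→89T]: ω = 2260.8987×22/89 = 558.8738 rpm, sense flips to +
signed output speed = +558.8738 rpm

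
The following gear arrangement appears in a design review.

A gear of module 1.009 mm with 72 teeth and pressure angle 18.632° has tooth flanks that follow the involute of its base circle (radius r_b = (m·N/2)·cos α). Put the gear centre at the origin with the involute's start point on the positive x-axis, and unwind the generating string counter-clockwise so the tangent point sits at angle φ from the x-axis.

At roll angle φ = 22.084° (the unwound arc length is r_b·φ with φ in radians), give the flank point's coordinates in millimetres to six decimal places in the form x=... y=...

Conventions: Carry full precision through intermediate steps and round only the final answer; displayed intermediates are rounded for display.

x=36.882870 y=0.647280

class = single-mesh tooth geometry [base-circle involute, m = 1.009, 72T]
pitch radius r_p = m·N/2 = 1.009·72/2 = 36.324000
base radius r_b = r_p·cos α = 36.324000·cos 18.632° = 34.420264
roll angle φ = 22.084° = 0.38543851 rad
x = r_b·(cos φ + φ·sin φ) = 36.882870
y = r_b·(sin φ − φ·cos φ) = 0.647280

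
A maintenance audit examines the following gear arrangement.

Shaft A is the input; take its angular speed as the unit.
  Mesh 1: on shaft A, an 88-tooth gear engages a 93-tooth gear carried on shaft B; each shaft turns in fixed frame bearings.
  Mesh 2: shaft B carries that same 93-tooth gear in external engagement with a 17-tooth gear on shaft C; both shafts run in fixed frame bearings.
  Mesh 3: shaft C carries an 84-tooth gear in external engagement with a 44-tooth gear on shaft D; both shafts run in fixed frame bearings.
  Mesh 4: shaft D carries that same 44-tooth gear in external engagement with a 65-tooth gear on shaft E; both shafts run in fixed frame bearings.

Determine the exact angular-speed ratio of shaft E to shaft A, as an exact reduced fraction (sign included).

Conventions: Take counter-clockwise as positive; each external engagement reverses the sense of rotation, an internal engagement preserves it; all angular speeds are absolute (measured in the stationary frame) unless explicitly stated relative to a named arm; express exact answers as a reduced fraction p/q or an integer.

7392/1105

class = fixed-axis compound train [4 meshes; 4 ratios multiply, 4 sense flips]
mesh 1 [88T→93T]: running ratio 88/93, sense −
mesh 2 [93T→17T]: running ratio 88/17, sense +
mesh 3 [84T→44T]: running ratio 168/17, sense −
mesh 4 [44T→65T]: running ratio 7392/1105, sense +
ω_out/ω_in = 7392/1105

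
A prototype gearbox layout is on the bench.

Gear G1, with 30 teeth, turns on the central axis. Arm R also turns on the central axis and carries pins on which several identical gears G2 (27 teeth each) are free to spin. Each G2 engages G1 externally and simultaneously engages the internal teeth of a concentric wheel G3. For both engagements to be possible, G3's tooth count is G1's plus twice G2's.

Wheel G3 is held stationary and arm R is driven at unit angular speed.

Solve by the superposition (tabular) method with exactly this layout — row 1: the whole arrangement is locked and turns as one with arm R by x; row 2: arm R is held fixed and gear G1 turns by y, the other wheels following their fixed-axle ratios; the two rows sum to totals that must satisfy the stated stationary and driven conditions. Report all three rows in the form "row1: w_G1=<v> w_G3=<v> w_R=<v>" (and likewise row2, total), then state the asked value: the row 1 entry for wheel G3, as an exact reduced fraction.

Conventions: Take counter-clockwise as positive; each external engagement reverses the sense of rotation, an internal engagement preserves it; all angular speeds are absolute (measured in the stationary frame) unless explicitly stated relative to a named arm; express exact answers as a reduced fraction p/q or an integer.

class = planetary set [G3 = 30+2·27 = 84; Willis about the carrier]
row 1: whole set turns with the arm by x
row 2 (arm held, sun turns y): ω_ring = −(30/84)·y, ω_arm = 0
boundary: total ω_ring = x − (30/84)·y = 0 and total ω_arm = x = 1  ⇒  y = 14/5, x = 1
row 2 ring = −(30/84)·14/5 = -1
totals (row 1 + row 2): sun 1 + 14/5 = 19/5, ring 1 + (-1) = 0, arm 1 + 0 = 1
asked cell (row1, ring) = 1

row1: w_G1=1 w_G3=1 w_R=1
row2: w_G1=14/5 w_G3=-1 w_R=0
total: w_G1=19/5 w_G3=0 w_R=1
asked value: 1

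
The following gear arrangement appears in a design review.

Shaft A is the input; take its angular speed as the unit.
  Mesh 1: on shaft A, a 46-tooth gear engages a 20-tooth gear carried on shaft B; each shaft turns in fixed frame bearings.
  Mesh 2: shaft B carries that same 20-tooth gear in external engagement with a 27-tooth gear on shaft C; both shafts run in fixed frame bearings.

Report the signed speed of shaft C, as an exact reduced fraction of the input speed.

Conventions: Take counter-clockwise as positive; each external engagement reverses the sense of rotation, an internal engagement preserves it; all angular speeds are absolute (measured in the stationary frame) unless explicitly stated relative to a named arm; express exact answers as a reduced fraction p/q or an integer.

2-mesh fixed-axis compound train (all bearings frame-fixed)
mesh 1 [46T→20T]: |ω|/ω_in = 1×46/20 = 23/10, sense flips to −
mesh 2 [20T→27T]: |ω|/ω_in = (23/10)×20/27 = 46/27, sense flips to +
signed output speed (× input speed) = 46/27

46/27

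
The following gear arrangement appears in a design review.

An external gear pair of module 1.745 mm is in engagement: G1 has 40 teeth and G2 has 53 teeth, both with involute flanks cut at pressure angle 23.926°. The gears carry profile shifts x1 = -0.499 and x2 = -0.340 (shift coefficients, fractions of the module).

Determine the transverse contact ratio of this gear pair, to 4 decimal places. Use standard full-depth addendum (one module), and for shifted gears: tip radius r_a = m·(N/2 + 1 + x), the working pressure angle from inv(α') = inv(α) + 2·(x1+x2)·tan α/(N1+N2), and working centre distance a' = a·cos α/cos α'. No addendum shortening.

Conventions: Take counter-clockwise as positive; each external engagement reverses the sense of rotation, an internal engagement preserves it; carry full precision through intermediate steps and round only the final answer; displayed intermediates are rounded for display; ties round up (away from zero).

recognized (one external pair, fixed centres): single-mesh tooth geometry, m = 1.745, N1 = 40, N2 = 53
base radii: r_b1 = 31.901043, r_b2 = 42.268883
tip radii: r_a1 = 35.774245, r_a2 = 47.394200
inv(α') = inv(23.926°) + 2·(-0.499-0.340)·tan α/(40+53) = 0.01808917  ⇒  α' = 21.28514°
a' = a·cos α / cos α' = 81.1425·cos 23.926°/cos 21.28514° = 79.599792
action lengths: √(r_a1²−r_b1²) = 16.190121, √(r_a2²−r_b2²) = 21.437158
base pitch p_b = π·m·cos α = 5.011004
CR = (16.190121 + 21.437158 − 79.599792·sin 21.28514°)/5.011004 = 1.742525
contact ratio ≈ 1.7425

1.7425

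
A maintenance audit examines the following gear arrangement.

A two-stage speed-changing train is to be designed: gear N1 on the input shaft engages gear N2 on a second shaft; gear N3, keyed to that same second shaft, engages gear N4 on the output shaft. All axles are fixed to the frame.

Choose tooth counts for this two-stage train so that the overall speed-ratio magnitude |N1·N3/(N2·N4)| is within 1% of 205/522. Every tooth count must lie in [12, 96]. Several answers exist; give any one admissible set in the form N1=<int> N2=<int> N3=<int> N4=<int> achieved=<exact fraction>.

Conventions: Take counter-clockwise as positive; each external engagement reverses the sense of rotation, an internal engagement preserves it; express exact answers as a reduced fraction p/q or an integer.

N1=15 N2=18 N3=41 N4=87 achieved=205/522

topology: fixed-axis compound train — 2 stages, target 205/522
target = 205/522 in lowest terms: an exact hit needs N1·N3 = k·205 and N2·N4 = k·522 for one integer k, every count in [12, 96]; additionally prefer no 1:1 stage (N1 ≠ N2, N3 ≠ N4)
k = 1…2: no 1:1-free in-range split of k·205 and k·522 into factor pairs; take k = 3
k = 3: N1·N3 = 615 = 15·41, N2·N4 = 1566 = 18·87
achieved = 15·41/(18·87) = 205/522; |achieved − target| = 0 ≤ 41/10440 ✓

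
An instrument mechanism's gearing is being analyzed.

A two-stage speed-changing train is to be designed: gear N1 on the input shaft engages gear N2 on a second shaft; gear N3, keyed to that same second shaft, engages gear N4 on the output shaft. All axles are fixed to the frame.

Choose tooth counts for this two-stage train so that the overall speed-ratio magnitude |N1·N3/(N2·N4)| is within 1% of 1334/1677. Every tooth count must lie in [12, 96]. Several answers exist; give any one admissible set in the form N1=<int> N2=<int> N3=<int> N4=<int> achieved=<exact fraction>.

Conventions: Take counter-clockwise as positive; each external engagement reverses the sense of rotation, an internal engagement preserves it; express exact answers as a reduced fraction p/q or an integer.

topology: fixed-axis compound train — 2 stages, target 1334/1677
target = 1334/1677 in lowest terms: an exact hit needs N1·N3 = k·1334 and N2·N4 = k·1677 for one integer k, every count in [12, 96]; additionally prefer no 1:1 stage (N1 ≠ N2, N3 ≠ N4)
k = 1: N1·N3 = 1334 = 23·58, N2·N4 = 1677 = 39·43
achieved = 23·58/(39·43) = 1334/1677; |achieved − target| = 0 ≤ 667/83850 ✓

N1=23 N2=39 N3=58 N4=43 achieved=1334/1677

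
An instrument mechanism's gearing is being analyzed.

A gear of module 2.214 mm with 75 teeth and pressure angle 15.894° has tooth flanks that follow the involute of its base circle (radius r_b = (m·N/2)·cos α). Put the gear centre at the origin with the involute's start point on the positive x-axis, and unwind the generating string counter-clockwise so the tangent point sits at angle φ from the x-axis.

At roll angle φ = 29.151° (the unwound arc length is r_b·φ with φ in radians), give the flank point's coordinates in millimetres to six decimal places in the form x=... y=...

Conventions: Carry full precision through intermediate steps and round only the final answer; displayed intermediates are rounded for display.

x=89.526714 y=3.415603

topology: single-mesh involute geometry — m = 2.214, N = 75
pitch radius r_p = m·N/2 = 2.214·75/2 = 83.025000
base radius r_b = r_p·cos α = 83.025000·cos 15.894° = 79.850954
roll angle φ = 29.151° = 0.50878093 rad
x = r_b·(cos φ + φ·sin φ) = 89.526714
y = r_b·(sin φ − φ·cos φ) = 3.415603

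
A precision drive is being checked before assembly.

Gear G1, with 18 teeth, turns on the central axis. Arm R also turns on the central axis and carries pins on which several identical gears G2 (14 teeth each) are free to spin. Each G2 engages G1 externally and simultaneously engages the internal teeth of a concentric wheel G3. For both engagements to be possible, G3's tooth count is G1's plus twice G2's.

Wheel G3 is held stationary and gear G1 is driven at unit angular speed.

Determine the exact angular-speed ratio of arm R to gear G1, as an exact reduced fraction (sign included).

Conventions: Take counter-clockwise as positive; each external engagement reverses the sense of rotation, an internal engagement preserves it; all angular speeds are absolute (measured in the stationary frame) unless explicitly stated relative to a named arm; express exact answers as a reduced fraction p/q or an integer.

recognized (axles ride arm R): planetary set, 18/14/46 teeth
ring teeth: 18 + 2·14 = 46
18(ω_sun−ω_arm) = −46(ω_ring−ω_arm),  ω_ring = 0, ω_sun = 1
18(1−ω_arm) = −46(0−ω_arm)  ⇒  64·ω_arm = 18  ⇒  ω_arm = 9/32
ω_out/ω_in = 9/32

9/32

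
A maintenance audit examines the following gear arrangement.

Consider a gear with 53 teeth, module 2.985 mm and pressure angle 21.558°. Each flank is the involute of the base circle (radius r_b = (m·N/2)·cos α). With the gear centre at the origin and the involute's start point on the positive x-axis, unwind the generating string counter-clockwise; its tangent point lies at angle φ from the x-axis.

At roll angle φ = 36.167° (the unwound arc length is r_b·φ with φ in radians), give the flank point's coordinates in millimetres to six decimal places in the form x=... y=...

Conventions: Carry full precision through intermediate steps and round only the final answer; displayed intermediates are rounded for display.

x=86.797909 y=5.925686

topology: single-mesh involute geometry — m = 2.985, N = 53
pitch radius r_p = m·N/2 = 2.985·53/2 = 79.102500
base radius r_b = r_p·cos α = 79.102500·cos 21.558° = 73.568970
roll angle φ = 36.167° = 0.63123323 rad
x = r_b·(cos φ + φ·sin φ) = 86.797909
y = r_b·(sin φ − φ·cos φ) = 5.925686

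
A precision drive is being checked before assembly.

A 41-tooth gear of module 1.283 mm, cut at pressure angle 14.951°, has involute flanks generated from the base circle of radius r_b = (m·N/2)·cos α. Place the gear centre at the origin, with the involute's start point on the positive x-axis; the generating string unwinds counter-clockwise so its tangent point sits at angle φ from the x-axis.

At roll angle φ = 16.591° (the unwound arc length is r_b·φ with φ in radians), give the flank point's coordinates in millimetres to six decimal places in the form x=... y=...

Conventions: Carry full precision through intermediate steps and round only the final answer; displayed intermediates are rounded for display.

x=26.454235 y=0.203942

recognized (one wheel, involute flank): single-mesh tooth geometry, m = 1.283, N = 41
pitch radius r_p = m·N/2 = 1.283·41/2 = 26.301500
base radius r_b = r_p·cos α = 26.301500·cos 14.951° = 25.411111
roll angle φ = 16.591° = 0.28956758 rad
x = r_b·(cos φ + φ·sin φ) = 26.454235
y = r_b·(sin φ − φ·cos φ) = 0.203942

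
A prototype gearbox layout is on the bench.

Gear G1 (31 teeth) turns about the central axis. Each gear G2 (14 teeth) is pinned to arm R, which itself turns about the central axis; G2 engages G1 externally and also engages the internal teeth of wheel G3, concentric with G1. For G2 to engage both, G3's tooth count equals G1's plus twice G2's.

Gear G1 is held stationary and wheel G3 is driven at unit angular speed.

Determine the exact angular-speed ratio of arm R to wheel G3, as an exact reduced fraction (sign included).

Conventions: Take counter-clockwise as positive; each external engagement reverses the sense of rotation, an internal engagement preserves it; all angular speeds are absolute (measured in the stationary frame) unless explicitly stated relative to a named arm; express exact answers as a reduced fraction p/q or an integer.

recognized (axles ride arm R): planetary set, 31/14/59 teeth
ring teeth: 31 + 2·14 = 59
31(ω_sun−ω_arm) = −59(ω_ring−ω_arm),  ω_sun = 0, ω_ring = 1
31(0−ω_arm) = −59(1−ω_arm)  ⇒  90·ω_arm = 59  ⇒  ω_arm = 59/90
ω_out/ω_in = 59/90

59/90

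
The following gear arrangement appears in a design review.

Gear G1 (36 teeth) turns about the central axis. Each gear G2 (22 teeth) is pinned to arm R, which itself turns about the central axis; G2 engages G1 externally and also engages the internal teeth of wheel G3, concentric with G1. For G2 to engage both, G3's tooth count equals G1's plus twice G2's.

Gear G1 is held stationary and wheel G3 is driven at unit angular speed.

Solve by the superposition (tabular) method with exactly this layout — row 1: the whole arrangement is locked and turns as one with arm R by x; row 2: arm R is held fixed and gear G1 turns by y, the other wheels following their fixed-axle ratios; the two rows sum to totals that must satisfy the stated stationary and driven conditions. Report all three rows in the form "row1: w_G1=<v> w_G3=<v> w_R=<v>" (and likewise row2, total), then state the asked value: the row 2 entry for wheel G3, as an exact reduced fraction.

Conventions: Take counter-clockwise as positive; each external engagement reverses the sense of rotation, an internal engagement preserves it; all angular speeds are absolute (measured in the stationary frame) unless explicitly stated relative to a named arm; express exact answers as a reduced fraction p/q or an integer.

planetary set (36T centre, 22T on arm, 80T internal) — Willis relation
row 1 — lock + rotate with arm: ω_sun = ω_ring = ω_arm = x
row 2: sun turns y, ring = −(36/80)·y, arm 0
boundary: total ω_sun = x + y = 0 and total ω_ring = x − (36/80)·y = 1  ⇒  y = -20/29, x = 20/29
row 2 ring = −(36/80)·(-20/29) = 9/29
totals (row 1 + row 2): sun 20/29 + (-20/29) = 0, ring 20/29 + 9/29 = 1, arm 20/29 + 0 = 20/29
asked cell (row2, ring) = 9/29

row1: w_G1=20/29 w_G3=20/29 w_R=20/29
row2: w_G1=-20/29 w_G3=9/29 w_R=0
total: w_G1=0 w_G3=1 w_R=20/29
asked value: 9/29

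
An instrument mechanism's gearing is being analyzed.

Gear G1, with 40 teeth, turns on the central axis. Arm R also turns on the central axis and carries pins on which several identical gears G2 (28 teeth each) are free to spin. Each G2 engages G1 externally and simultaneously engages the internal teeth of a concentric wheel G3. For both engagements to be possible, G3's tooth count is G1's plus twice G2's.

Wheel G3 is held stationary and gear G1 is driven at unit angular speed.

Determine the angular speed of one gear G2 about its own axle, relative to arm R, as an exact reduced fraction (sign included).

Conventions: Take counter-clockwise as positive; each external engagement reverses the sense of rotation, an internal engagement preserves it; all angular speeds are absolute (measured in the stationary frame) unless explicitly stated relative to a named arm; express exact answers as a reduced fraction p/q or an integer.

topology: planetary set — G1 40T / G2 28T / G3 96T, arm = carrier (Willis)
ring teeth: 40 + 2·28 = 96
40(ω_sun−ω_arm) = −96(ω_ring−ω_arm),  ω_ring = 0, ω_sun = 1
40(1−ω_arm) = −96(0−ω_arm)  ⇒  136·ω_arm = 40  ⇒  ω_arm = 5/17
sun–planet mesh: 40·(1−5/17) = −28·(ω_p−ω_arm)  ⇒  ω_p−ω_arm = -120/119
exact speed ratio = -120/119

-120/119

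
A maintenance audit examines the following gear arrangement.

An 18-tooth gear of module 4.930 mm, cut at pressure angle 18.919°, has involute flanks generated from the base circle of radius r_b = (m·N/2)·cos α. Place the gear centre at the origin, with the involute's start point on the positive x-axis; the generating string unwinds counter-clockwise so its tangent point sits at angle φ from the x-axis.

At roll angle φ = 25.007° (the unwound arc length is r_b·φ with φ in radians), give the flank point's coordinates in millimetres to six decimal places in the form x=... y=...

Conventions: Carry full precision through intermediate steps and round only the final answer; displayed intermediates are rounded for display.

x=45.782433 y=1.141223

single-mesh involute tooth geometry (18T wheel at module 4.930)
pitch radius r_p = m·N/2 = 4.930·18/2 = 44.370000
base radius r_b = r_p·cos α = 44.370000·cos 18.919° = 41.973039
roll angle φ = 25.007° = 0.43645449 rad
x = r_b·(cos φ + φ·sin φ) = 45.782433
y = r_b·(sin φ − φ·cos φ) = 1.141223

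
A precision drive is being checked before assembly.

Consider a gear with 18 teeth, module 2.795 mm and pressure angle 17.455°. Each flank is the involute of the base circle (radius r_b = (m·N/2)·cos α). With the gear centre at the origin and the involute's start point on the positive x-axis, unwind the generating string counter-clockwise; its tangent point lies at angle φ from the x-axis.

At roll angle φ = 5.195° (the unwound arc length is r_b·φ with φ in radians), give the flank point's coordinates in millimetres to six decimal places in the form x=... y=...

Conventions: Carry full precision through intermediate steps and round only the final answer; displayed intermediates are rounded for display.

x=24.095119 y=0.005957

recognized (one wheel, involute flank): single-mesh tooth geometry, m = 2.795, N = 18
pitch radius r_p = m·N/2 = 2.795·18/2 = 25.155000
base radius r_b = r_p·cos α = 25.155000·cos 17.455° = 23.996683
roll angle φ = 5.195° = 0.09066985 rad
x = r_b·(cos φ + φ·sin φ) = 24.095119
y = r_b·(sin φ − φ·cos φ) = 0.005957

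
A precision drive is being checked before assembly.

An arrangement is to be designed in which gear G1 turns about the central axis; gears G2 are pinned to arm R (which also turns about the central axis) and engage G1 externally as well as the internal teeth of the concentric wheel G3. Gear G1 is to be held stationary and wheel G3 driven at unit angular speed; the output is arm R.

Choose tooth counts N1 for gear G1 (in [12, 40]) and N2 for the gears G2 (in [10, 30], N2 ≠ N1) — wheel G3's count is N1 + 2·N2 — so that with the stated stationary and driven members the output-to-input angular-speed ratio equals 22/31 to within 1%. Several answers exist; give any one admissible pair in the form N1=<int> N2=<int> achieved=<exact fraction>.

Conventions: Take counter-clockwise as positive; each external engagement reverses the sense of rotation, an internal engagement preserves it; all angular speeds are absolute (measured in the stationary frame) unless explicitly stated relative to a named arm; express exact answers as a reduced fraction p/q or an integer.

planetary set to be sized for 22/31 (Willis relation)
Willis with ω_sun = 0: ω_arm/ω_ring = N3/(N1+N3); set equal to 22/31  ⇒  N3/N1 = (22/31)/(1 − 22/31) = 22/9
N3 = N1 + 2·N2  ⇒  N2/N1 = (N3/N1 − 1)/2 = (22/9 − 1)/2 = 13/18
smallest multiple with N1 ≥ 12 and N2 ≥ 10: k = 1  ⇒  N1 = 1·18 = 18, N2 = 1·13 = 13 (N1 ≤ 40, N2 ≤ 30, N2 ≠ N1 ✓), N3 = 18 + 2·13 = 44
check: N3/(N1+N3) with N1 = 18, N3 = 44 gives 22/31; |achieved − target| = 0 ≤ 11/1550 ✓

N1=18 N2=13 achieved=22/31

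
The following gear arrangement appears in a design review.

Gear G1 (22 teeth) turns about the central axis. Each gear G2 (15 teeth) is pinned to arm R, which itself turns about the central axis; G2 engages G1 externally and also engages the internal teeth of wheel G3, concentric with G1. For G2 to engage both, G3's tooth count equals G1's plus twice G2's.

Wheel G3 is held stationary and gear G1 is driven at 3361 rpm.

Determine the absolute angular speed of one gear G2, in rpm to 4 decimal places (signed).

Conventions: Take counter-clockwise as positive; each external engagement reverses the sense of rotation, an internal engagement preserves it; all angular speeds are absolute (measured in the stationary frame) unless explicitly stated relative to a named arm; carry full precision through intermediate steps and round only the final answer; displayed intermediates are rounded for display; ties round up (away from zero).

class = planetary set [G3 = 22+2·15 = 52; Willis about the carrier]
normalise by the input: solve with ω_sun = 1, then scale by 3361 rpm
ring teeth: 22 + 2·15 = 52
22(ω_sun−ω_arm) = −52(ω_ring−ω_arm),  ω_ring = 0, ω_sun = 1
22(1−ω_arm) = −52(0−ω_arm)  ⇒  74·ω_arm = 22  ⇒  ω_arm = 11/37
sun–planet mesh: 22·(1−11/37) = −15·(ω_p−ω_arm)  ⇒  ω_p−ω_arm = -572/555
ω_p = 11/37 − 572/555 = -11/15
scale: ω_p = -11/15 × 3361 rpm = -2464.7333 rpm

-2464.7333 rpm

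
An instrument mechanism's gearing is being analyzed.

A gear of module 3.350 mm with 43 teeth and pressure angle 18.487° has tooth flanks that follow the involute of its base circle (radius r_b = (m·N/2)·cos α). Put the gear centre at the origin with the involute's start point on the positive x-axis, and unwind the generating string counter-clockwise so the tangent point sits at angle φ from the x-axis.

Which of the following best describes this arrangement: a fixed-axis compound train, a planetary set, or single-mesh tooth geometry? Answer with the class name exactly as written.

topology: single-mesh involute geometry — m = 3.350, N = 43
classification: single-mesh tooth geometry

single-mesh tooth geometry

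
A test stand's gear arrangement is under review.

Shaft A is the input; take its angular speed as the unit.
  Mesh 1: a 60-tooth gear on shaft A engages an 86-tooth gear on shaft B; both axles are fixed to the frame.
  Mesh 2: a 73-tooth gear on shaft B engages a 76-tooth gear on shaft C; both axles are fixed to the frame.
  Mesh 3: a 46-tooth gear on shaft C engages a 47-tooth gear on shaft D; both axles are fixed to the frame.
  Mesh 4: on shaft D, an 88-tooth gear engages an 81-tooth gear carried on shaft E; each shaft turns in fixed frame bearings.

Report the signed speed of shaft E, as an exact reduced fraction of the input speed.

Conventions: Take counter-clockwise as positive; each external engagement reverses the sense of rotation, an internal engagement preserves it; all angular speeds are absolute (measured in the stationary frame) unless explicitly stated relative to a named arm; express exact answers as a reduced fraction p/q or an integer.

4-mesh fixed-axis compound train (all bearings frame-fixed)
mesh 1 [60T→86T]: |ω|/ω_in = 1×60/86 = 30/43, sense flips to −
mesh 2 [73T→76T]: |ω|/ω_in = (30/43)×73/76 = 1095/1634, sense flips to +
mesh 3 [46T→47T]: |ω|/ω_in = (1095/1634)×46/47 = 25185/38399, sense flips to −
mesh 4 [88T→81T]: |ω|/ω_in = (25185/38399)×88/81 = 738760/1036773, sense flips to +
signed output speed (× input speed) = 738760/1036773

738760/1036773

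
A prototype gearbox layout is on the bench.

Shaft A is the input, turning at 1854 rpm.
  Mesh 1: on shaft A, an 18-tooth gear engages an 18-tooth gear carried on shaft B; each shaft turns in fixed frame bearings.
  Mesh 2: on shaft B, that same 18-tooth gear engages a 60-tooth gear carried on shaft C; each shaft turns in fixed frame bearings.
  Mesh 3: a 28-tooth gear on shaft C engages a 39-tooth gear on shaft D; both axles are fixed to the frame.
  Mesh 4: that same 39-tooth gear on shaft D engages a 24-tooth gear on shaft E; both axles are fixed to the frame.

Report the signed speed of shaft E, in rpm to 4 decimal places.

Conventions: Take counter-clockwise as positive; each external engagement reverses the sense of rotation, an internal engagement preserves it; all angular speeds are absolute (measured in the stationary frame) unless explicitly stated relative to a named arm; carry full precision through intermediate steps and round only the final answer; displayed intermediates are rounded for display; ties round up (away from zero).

class = fixed-axis compound train [4 meshes; 4 ratios multiply, 4 sense flips]
mesh 1 [18T→18T]: ω = 1854.0000×18/18 = 1854.0000 rpm, sense flips to −
mesh 2 [18T→60T]: ω = 1854.0000×18/60 = 556.2000 rpm, sense flips to +
mesh 3 [28T→39T]: ω = 556.2000×28/39 = 399.3231 rpm, sense flips to −
mesh 4 [39T→24T]: ω = 399.3231×39/24 = 648.9000 rpm, sense flips to +
signed output speed = +648.9000 rpm

+648.9000 rpm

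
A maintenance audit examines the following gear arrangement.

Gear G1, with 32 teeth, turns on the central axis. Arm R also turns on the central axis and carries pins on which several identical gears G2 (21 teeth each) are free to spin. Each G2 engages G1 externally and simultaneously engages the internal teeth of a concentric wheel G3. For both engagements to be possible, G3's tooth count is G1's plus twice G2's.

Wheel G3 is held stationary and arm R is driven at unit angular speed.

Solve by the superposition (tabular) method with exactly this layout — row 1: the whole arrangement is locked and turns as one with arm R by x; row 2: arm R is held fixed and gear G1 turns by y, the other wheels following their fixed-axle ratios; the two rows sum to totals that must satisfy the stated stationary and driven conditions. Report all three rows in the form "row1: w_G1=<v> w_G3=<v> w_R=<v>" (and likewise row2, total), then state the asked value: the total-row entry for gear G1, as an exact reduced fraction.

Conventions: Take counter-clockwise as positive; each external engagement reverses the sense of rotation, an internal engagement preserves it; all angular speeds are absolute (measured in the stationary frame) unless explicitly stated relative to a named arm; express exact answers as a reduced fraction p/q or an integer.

topology: planetary set — G1 32T / G2 21T / G3 74T, arm = carrier (Willis)
row 1 — lock + rotate with arm: ω_sun = ω_ring = ω_arm = x
row 2: sun turns y, ring = −(32/74)·y, arm 0
boundary: total ω_ring = x − (32/74)·y = 0 and total ω_arm = x = 1  ⇒  y = 37/16, x = 1
row 2 ring = −(32/74)·37/16 = -1
totals (row 1 + row 2): sun 1 + 37/16 = 53/16, ring 1 + (-1) = 0, arm 1 + 0 = 1
asked cell (total, sun) = 53/16

row1: w_G1=1 w_G3=1 w_R=1
row2: w_G1=37/16 w_G3=-1 w_R=0
total: w_G1=53/16 w_G3=0 w_R=1
asked value: 53/16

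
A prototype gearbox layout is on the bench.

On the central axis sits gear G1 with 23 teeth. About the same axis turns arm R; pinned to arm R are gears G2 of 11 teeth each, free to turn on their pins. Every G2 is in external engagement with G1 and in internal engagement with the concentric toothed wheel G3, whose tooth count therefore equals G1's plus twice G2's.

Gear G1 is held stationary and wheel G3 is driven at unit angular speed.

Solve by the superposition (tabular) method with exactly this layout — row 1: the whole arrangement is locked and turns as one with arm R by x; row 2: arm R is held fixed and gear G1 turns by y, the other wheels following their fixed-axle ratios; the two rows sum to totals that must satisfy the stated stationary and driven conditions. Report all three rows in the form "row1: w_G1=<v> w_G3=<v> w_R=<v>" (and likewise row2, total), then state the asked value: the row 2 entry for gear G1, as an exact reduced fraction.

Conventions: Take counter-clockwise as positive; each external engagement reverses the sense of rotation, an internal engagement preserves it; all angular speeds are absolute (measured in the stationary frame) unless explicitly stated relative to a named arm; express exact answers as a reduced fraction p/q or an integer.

planetary set (23T centre, 11T on arm, 45T internal) — Willis relation
row 1: whole set turns with the arm by x
row 2 (arm held, sun turns y): ω_ring = −(23/45)·y, ω_arm = 0
boundary: total ω_sun = x + y = 0 and total ω_ring = x − (23/45)·y = 1  ⇒  y = -45/68, x = 45/68
row 2 ring = −(23/45)·(-45/68) = 23/68
totals (row 1 + row 2): sun 45/68 + (-45/68) = 0, ring 45/68 + 23/68 = 1, arm 45/68 + 0 = 45/68
asked cell (row2, sun) = -45/68

row1: w_G1=45/68 w_G3=45/68 w_R=45/68
row2: w_G1=-45/68 w_G3=23/68 w_R=0
total: w_G1=0 w_G3=1 w_R=45/68
asked value: -45/68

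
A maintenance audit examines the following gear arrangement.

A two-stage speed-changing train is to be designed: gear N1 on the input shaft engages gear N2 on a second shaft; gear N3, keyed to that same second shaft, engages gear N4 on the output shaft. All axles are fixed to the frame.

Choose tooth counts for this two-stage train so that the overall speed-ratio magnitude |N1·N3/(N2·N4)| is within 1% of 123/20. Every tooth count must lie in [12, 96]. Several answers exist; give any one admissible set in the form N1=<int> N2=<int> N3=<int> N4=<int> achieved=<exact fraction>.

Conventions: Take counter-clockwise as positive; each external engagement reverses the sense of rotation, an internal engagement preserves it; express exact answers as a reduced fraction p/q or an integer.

N1=27 N2=12 N3=41 N4=15 achieved=123/20

class = fixed-axis compound train [2-stage, 123/20 wanted]
target = 123/20 in lowest terms: an exact hit needs N1·N3 = k·123 and N2·N4 = k·20 for one integer k, every count in [12, 96]; additionally prefer no 1:1 stage (N1 ≠ N2, N3 ≠ N4)
k = 1…8: no 1:1-free in-range split of k·123 and k·20 into factor pairs; take k = 9
k = 9: N1·N3 = 1107 = 27·41, N2·N4 = 180 = 12·15
achieved = 27·41/(12·15) = 123/20; |achieved − target| = 0 ≤ 123/2000 ✓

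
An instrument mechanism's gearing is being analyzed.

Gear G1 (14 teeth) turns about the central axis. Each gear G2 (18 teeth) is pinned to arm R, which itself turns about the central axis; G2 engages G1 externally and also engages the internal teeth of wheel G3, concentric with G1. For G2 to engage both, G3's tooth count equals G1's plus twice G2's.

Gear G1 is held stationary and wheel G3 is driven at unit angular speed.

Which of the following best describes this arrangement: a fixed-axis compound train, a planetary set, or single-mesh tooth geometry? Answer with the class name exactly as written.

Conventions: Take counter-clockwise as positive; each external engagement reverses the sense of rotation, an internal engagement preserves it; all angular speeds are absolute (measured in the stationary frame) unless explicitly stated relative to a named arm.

class = planetary set [G3 = 14+2·18 = 50; Willis about the carrier]
classification: planetary set

planetary set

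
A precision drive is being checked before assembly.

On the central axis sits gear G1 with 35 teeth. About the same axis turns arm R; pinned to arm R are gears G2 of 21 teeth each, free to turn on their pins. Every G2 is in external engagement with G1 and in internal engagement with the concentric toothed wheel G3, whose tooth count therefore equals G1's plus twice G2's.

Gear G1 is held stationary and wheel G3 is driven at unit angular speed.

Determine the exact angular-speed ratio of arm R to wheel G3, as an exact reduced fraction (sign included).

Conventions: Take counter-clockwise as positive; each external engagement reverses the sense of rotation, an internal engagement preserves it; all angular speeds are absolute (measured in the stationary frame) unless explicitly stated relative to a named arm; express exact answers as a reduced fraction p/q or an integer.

recognized (axles ride arm R): planetary set, 35/21/77 teeth
ring teeth: 35 + 2·21 = 77
35(ω_sun−ω_arm) = −77(ω_ring−ω_arm),  ω_sun = 0, ω_ring = 1
35(0−ω_arm) = −77(1−ω_arm)  ⇒  112·ω_arm = 77  ⇒  ω_arm = 11/16
ω_out/ω_in = 11/16

11/16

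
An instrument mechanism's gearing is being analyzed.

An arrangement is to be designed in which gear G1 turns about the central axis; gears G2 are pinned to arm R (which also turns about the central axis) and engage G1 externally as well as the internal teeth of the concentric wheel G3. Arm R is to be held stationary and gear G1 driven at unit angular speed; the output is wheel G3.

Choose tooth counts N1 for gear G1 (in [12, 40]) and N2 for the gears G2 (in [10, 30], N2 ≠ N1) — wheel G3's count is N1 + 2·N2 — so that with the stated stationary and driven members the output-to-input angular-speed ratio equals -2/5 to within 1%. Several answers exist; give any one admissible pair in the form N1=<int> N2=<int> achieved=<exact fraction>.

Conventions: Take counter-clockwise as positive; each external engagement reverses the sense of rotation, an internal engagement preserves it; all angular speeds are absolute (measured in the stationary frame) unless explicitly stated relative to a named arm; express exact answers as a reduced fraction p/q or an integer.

N1=16 N2=12 achieved=-2/5

topology: planetary set — design target -2/5, arm = carrier (Willis)
Willis with ω_arm = 0: ω_ring/ω_sun = −N1/N3; set equal to -2/5  ⇒  N3/N1 = −1/(-2/5) = 5/2
N3 = N1 + 2·N2  ⇒  N2/N1 = (N3/N1 − 1)/2 = (5/2 − 1)/2 = 3/4
smallest multiple with N1 ≥ 12 and N2 ≥ 10: k = 4  ⇒  N1 = 4·4 = 16, N2 = 4·3 = 12 (N1 ≤ 40, N2 ≤ 30, N2 ≠ N1 ✓), N3 = 16 + 2·12 = 40
check: −N1/N3 with N1 = 16, N3 = 40 gives -2/5; |achieved − target| = 0 ≤ 1/250 ✓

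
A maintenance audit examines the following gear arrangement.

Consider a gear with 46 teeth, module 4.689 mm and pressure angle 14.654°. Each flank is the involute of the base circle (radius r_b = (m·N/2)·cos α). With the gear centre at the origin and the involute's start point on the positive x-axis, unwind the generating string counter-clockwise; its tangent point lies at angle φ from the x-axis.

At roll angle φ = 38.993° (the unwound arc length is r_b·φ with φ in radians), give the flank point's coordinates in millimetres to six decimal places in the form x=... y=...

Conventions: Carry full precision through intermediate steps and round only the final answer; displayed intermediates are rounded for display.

x=125.774880 y=10.463267

topology: single-mesh involute geometry — m = 4.689, N = 46
pitch radius r_p = m·N/2 = 4.689·46/2 = 107.847000
base radius r_b = r_p·cos α = 107.847000·cos 14.654° = 104.338863
roll angle φ = 38.993° = 0.68055624 rad
x = r_b·(cos φ + φ·sin φ) = 125.774880
y = r_b·(sin φ − φ·cos φ) = 10.463267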